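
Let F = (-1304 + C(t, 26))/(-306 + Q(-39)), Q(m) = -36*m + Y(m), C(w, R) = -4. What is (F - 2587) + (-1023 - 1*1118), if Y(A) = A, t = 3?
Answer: -1669420/353 ≈ -4729.2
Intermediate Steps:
Q(m) = -35*m (Q(m) = -36*m + m = -35*m)
F = -436/353 (F = (-1304 - 4)/(-306 - 35*(-39)) = -1308/(-306 + 1365) = -1308/1059 = -1308*1/1059 = -436/353 ≈ -1.2351)
(F - 2587) + (-1023 - 1*1118) = (-436/353 - 2587) + (-1023 - 1*1118) = -913647/353 + (-1023 - 1118) = -913647/353 - 2141 = -1669420/353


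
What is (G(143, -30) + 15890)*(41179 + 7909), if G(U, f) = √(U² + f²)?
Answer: 780008320 + 49088*√21349 ≈ 7.8718e+8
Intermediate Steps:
(G(143, -30) + 15890)*(41179 + 7909) = (√(143² + (-30)²) + 15890)*(41179 + 7909) = (√(20449 + 900) + 15890)*49088 = (√21349 + 15890)*49088 = (15890 + √21349)*49088 = 780008320 + 49088*√21349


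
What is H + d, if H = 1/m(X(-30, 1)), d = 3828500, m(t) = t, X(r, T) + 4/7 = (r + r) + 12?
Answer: 1301689993/340 ≈ 3.8285e+6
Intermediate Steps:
X(r, T) = 80/7 + 2*r (X(r, T) = -4/7 + ((r + r) + 12) = -4/7 + (2*r + 12) = -4/7 + (12 + 2*r) = 80/7 + 2*r)
H = -7/340 (H = 1/(80/7 + 2*(-30)) = 1/(80/7 - 60) = 1/(-340/7) = -7/340 ≈ -0.020588)
H + d = -7/340 + 3828500 = 1301689993/340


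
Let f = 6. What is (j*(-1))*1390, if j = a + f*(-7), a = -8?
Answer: 69500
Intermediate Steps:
j = -50 (j = -8 + 6*(-7) = -8 - 42 = -50)
(j*(-1))*1390 = -50*(-1)*1390 = 50*1390 = 69500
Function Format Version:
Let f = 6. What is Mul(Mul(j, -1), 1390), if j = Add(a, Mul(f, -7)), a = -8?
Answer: 69500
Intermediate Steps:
j = -50 (j = Add(-8, Mul(6, -7)) = Add(-8, -42) = -50)
Mul(Mul(j, -1), 1390) = Mul(Mul(-50, -1), 1390) = Mul(50, 1390) = 69500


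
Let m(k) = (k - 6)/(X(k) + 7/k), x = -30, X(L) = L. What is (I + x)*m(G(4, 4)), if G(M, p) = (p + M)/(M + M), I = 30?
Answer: 0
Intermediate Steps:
G(M, p) = (M + p)/(2*M) (G(M, p) = (M + p)/((2*M)) = (M + p)*(1/(2*M)) = (M + p)/(2*M))
m(k) = (-6 + k)/(k + 7/k) (m(k) = (k - 6)/(k + 7/k) = (-6 + k)/(k + 7/k))
(I + x)*m(G(4, 4)) = (30 - 30)*(((½)*(4 + 4)/4)*(-6 + (½)*(4 + 4)/4)/(7 + ((½)*(4 + 4)/4)²)) = 0*(((½)*(¼)*8)*(-6 + (½)*(¼)*8)/(7 + ((½)*(¼)*8)²)) = 0*(1*(-6 + 1)/(7 + 1²)) = 0*(1*(-5)/(7 + 1)) = 0*(1*(-5)/8) = 0*(1*(⅛)*(-5)) = 0*(-5/8) = 0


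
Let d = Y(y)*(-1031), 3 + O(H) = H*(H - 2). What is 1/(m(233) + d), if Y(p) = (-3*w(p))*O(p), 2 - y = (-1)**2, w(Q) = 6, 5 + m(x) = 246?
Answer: -1/73991 ≈ -1.3515e-5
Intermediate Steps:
m(x) = 241 (m(x) = -5 + 246 = 241)
O(H) = -3 + H*(-2 + H) (O(H) = -3 + H*(H - 2) = -3 + H*(-2 + H))
y = 1 (y = 2 - 1*(-1)**2 = 2 - 1*1 = 2 - 1 = 1)
Y(p) = 54 - 18*p**2 + 36*p (Y(p) = (-3*6)*(-3 + p**2 - 2*p) = -18*(-3 + p**2 - 2*p) = 54 - 18*p**2 + 36*p)
d = -74232 (d = (54 - 18*1**2 + 36*1)*(-1031) = (54 - 18*1 + 36)*(-1031) = (54 - 18 + 36)*(-1031) = 72*(-1031) = -74232)
1/(m(233) + d) = 1/(241 - 74232) = 1/(-73991) = -1/73991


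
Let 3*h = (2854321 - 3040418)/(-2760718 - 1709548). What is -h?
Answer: -186097/13410798 ≈ -0.013877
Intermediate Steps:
h = 186097/13410798 (h = ((2854321 - 3040418)/(-2760718 - 1709548))/3 = (-186097/(-4470266))/3 = (-186097*(-1/4470266))/3 = (1/3)*(186097/4470266) = 186097/13410798 ≈ 0.013877)
-h = -1*186097/13410798 = -186097/13410798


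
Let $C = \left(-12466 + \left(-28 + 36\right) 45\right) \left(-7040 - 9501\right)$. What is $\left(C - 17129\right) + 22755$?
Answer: $200250972$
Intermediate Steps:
$C = 200245346$ ($C = \left(-12466 + 8 \cdot 45\right) \left(-16541\right) = \left(-12466 + 360\right) \left(-16541\right) = \left(-12106\right) \left(-16541\right) = 200245346$)
$\left(C - 17129\right) + 22755 = \left(200245346 - 17129\right) + 22755 = 200228217 + 22755 = 200250972$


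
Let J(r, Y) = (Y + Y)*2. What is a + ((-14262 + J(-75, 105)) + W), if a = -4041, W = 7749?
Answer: -10134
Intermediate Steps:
J(r, Y) = 4*Y (J(r, Y) = (2*Y)*2 = 4*Y)
a + ((-14262 + J(-75, 105)) + W) = -4041 + ((-14262 + 4*105) + 7749) = -4041 + ((-14262 + 420) + 7749) = -4041 + (-13842 + 7749) = -4041 - 6093 = -10134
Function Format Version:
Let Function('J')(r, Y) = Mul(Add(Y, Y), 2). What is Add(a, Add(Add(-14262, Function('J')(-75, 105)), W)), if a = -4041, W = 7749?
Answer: -10134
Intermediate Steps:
Function('J')(r, Y) = Mul(4, Y) (Function('J')(r, Y) = Mul(Mul(2, Y), 2) = Mul(4, Y))
Add(a, Add(Add(-14262, Function('J')(-75, 105)), W)) = Add(-4041, Add(Add(-14262, Mul(4, 105)), 7749)) = Add(-4041, Add(Add(-14262, 420), 7749)) = Add(-4041, Add(-13842, 7749)) = Add(-4041, -6093) = -10134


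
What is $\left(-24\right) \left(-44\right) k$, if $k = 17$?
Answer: $17952$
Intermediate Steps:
$\left(-24\right) \left(-44\right) k = \left(-24\right) \left(-44\right) 17 = 1056 \cdot 17 = 17952$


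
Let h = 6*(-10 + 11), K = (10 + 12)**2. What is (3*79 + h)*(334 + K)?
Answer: 198774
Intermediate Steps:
K = 484 (K = 22**2 = 484)
h = 6 (h = 6*1 = 6)
(3*79 + h)*(334 + K) = (3*79 + 6)*(334 + 484) = (237 + 6)*818 = 243*818 = 198774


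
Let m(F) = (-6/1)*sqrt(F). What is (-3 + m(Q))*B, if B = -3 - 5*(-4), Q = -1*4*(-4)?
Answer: -459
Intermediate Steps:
Q = 16 (Q = -4*(-4) = 16)
B = 17 (B = -3 + 20 = 17)
m(F) = -6*sqrt(F) (m(F) = (-6*1)*sqrt(F) = -6*sqrt(F))
(-3 + m(Q))*B = (-3 - 6*sqrt(16))*17 = (-3 - 6*4)*17 = (-3 - 24)*17 = -27*17 = -459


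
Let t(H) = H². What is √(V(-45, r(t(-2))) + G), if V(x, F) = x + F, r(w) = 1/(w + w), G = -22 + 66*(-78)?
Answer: I*√83438/4 ≈ 72.214*I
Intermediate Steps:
G = -5170 (G = -22 - 5148 = -5170)
r(w) = 1/(2*w)
V(x, F) = F + x
√(V(-45, r(t(-2))) + G) = √((1/(2*((-2)²)) - 45) - 5170) = √(((½)/4 - 45) - 5170) = √(((½)*(¼) - 45) - 5170) = √((⅛ - 45) - 5170) = √(-359/8 - 5170) = √(-41719/8) = I*√83438/4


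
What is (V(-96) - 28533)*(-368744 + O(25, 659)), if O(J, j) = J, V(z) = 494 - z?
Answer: 10303115017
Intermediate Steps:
(V(-96) - 28533)*(-368744 + O(25, 659)) = ((494 - 1*(-96)) - 28533)*(-368744 + 25) = ((494 + 96) - 28533)*(-368719) = (590 - 28533)*(-368719) = -27943*(-368719) = 10303115017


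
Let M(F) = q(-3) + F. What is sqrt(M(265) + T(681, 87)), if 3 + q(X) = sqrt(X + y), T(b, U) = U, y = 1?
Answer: sqrt(349 + I*sqrt(2)) ≈ 18.682 + 0.03785*I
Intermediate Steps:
q(X) = -3 + sqrt(1 + X) (q(X) = -3 + sqrt(X + 1) = -3 + sqrt(1 + X))
M(F) = -3 + F + I*sqrt(2) (M(F) = (-3 + sqrt(1 - 3)) + F = (-3 + sqrt(-2)) + F = (-3 + I*sqrt(2)) + F = -3 + F + I*sqrt(2))
sqrt(M(265) + T(681, 87)) = sqrt((-3 + 265 + I*sqrt(2)) + 87) = sqrt((262 + I*sqrt(2)) + 87) = sqrt(349 + I*sqrt(2))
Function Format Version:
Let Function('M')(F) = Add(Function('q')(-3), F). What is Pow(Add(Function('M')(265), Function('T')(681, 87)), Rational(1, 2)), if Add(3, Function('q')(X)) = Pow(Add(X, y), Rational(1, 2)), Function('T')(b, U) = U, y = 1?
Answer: Pow(Add(349, Mul(I, Pow(2, Rational(1, 2)))), Rational(1, 2)) ≈ Add(18.682, Mul(0.03785, I))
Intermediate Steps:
Function('q')(X) = Add(-3, Pow(Add(1, X), Rational(1, 2))) (Function('q')(X) = Add(-3, Pow(Add(X, 1), Rational(1, 2))) = Add(-3, Pow(Add(1, X), Rational(1, 2))))
Function('M')(F) = Add(-3, F, Mul(I, Pow(2, Rational(1, 2)))) (Function('M')(F) = Add(Add(-3, Pow(Add(1, -3), Rational(1, 2))), F) = Add(Add(-3, Pow(-2, Rational(1, 2))), F) = Add(Add(-3, Mul(I, Pow(2, Rational(1, 2)))), F) = Add(-3, F, Mul(I, Pow(2, Rational(1, 2)))))
Pow(Add(Function('M')(265), Function('T')(681, 87)), Rational(1, 2)) = Pow(Add(Add(-3, 265, Mul(I, Pow(2, Rational(1, 2)))), 87), Rational(1, 2)) = Pow(Add(Add(262, Mul(I, Pow(2, Rational(1, 2)))), 87), Rational(1, 2)) = Pow(Add(349, Mul(I, Pow(2, Rational(1, 2)))), Rational(1, 2))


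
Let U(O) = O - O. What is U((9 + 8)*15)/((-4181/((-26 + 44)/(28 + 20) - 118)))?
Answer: 0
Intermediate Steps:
U(O) = 0
U((9 + 8)*15)/((-4181/((-26 + 44)/(28 + 20) - 118))) = 0/((-4181/((-26 + 44)/(28 + 20) - 118))) = 0/((-4181/(18/48 - 118))) = 0/((-4181/(18*(1/48) - 118))) = 0/((-4181/(3/8 - 118))) = 0/((-4181/(-941/8))) = 0/((-8/941*(-4181))) = 0/(33448/941) = 0*(941/33448) = 0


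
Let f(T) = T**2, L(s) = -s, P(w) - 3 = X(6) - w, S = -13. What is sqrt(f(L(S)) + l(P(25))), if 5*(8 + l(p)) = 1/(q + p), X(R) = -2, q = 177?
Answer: sqrt(10469110)/255 ≈ 12.689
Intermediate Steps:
P(w) = 1 - w (P(w) = 3 + (-2 - w) = 1 - w)
l(p) = -8 + 1/(5*(177 + p))
sqrt(f(L(S)) + l(P(25))) = sqrt((-1*(-13))**2 + (-7079 - 40*(1 - 1*25))/(5*(177 + (1 - 1*25)))) = sqrt(13**2 + (-7079 - 40*(1 - 25))/(5*(177 + (1 - 25)))) = sqrt(169 + (-7079 - 40*(-24))/(5*(177 - 24))) = sqrt(169 + (1/5)*(-7079 + 960)/153) = sqrt(169 + (1/5)*(1/153)*(-6119)) = sqrt(169 - 6119/765) = sqrt(123166/765) = sqrt(10469110)/255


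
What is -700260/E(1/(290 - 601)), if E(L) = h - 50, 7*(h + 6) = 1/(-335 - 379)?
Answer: 3499899480/279889 ≈ 12505.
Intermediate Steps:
h = -29989/4998 (h = -6 + 1/(7*(-335 - 379)) = -6 + (⅐)/(-714) = -6 + (⅐)*(-1/714) = -6 - 1/4998 = -29989/4998 ≈ -6.0002)
E(L) = -279889/4998 (E(L) = -29989/4998 - 50 = -279889/4998)
-700260/E(1/(290 - 601)) = -700260/(-279889/4998) = -700260*(-4998/279889) = 3499899480/279889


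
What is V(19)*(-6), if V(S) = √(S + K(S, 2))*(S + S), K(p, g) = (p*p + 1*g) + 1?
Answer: -228*√383 ≈ -4462.0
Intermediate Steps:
K(p, g) = 1 + g + p² (K(p, g) = (p² + g) + 1 = (g + p²) + 1 = 1 + g + p²)
V(S) = 2*S*√(3 + S + S²) (V(S) = √(S + (1 + 2 + S²))*(S + S) = √(S + (3 + S²))*(2*S) = √(3 + S + S²)*(2*S) = 2*S*√(3 + S + S²))
V(19)*(-6) = (2*19*√(3 + 19 + 19²))*(-6) = (2*19*√(3 + 19 + 361))*(-6) = (2*19*√383)*(-6) = (38*√383)*(-6) = -228*√383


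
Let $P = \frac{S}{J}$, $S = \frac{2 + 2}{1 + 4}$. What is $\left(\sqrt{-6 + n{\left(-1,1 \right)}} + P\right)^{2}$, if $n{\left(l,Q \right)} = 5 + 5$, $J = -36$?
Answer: $\frac{7921}{2025} \approx 3.9116$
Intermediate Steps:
$S = \frac{4}{5}$ ($S = \frac{1}{5} \cdot 4 = \frac{4}{5} \approx 0.8$)
$n{\left(l,Q \right)} = 10$
$P = - \frac{1}{45}$ ($P = \frac{4}{5 \left(-36\right)} = \frac{4}{5} \left(- \frac{1}{36}\right) = - \frac{1}{45} \approx -0.022222$)
$\left(\sqrt{-6 + n{\left(-1,1 \right)}} + P\right)^{2} = \left(\sqrt{-6 + 10} - \frac{1}{45}\right)^{2} = \left(\sqrt{4} - \frac{1}{45}\right)^{2} = \left(2 - \frac{1}{45}\right)^{2} = \left(\frac{89}{45}\right)^{2} = \frac{7921}{2025}$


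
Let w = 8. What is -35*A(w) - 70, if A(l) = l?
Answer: -350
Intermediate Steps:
-35*A(w) - 70 = -35*8 - 70 = -280 - 70 = -350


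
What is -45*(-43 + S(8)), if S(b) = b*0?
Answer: 1935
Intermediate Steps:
S(b) = 0
-45*(-43 + S(8)) = -45*(-43 + 0) = -45*(-43) = 1935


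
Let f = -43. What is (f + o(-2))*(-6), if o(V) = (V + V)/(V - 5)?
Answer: 1782/7 ≈ 254.57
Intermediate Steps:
o(V) = 2*V/(-5 + V) (o(V) = (2*V)/(-5 + V) = 2*V/(-5 + V))
(f + o(-2))*(-6) = (-43 + 2*(-2)/(-5 - 2))*(-6) = (-43 + 2*(-2)/(-7))*(-6) = (-43 + 2*(-2)*(-⅐))*(-6) = (-43 + 4/7)*(-6) = -297/7*(-6) = 1782/7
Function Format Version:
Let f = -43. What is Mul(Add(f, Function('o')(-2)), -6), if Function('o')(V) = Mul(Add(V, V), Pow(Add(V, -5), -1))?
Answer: Rational(1782, 7) ≈ 254.57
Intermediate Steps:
Function('o')(V) = Mul(2, V, Pow(Add(-5, V), -1)) (Function('o')(V) = Mul(Mul(2, V), Pow(Add(-5, V), -1)) = Mul(2, V, Pow(Add(-5, V), -1)))
Mul(Add(f, Function('o')(-2)), -6) = Mul(Add(-43, Mul(2, -2, Pow(Add(-5, -2), -1))), -6) = Mul(Add(-43, Mul(2, -2, Pow(-7, -1))), -6) = Mul(Add(-43, Mul(2, -2, Rational(-1, 7))), -6) = Mul(Add(-43, Rational(4, 7)), -6) = Mul(Rational(-297, 7), -6) = Rational(1782, 7)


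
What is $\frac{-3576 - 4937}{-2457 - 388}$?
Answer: $\frac{8513}{2845} \approx 2.9923$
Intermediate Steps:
$\frac{-3576 - 4937}{-2457 - 388} = - \frac{8513}{-2457 - 388} = - \frac{8513}{-2845} = \left(-8513\right) \left(- \frac{1}{2845}\right) = \frac{8513}{2845}$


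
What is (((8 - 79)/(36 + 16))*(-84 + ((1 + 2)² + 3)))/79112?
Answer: 639/514228 ≈ 0.0012426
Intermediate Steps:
(((8 - 79)/(36 + 16))*(-84 + ((1 + 2)² + 3)))/79112 = ((-71/52)*(-84 + (3² + 3)))*(1/79112) = ((-71*1/52)*(-84 + (9 + 3)))*(1/79112) = -71*(-84 + 12)/52*(1/79112) = -71/52*(-72)*(1/79112) = (1278/13)*(1/79112) = 639/514228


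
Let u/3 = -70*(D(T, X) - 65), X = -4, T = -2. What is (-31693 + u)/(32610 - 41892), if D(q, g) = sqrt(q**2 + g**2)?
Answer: 18043/9282 + 10*sqrt(5)/221 ≈ 2.0450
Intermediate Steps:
D(q, g) = sqrt(g**2 + q**2)
u = 13650 - 420*sqrt(5) (u = 3*(-70*(sqrt((-4)**2 + (-2)**2) - 65)) = 3*(-70*(sqrt(16 + 4) - 65)) = 3*(-70*(sqrt(20) - 65)) = 3*(-70*(2*sqrt(5) - 65)) = 3*(-70*(-65 + 2*sqrt(5))) = 3*(4550 - 140*sqrt(5)) = 13650 - 420*sqrt(5) ≈ 12711.)
(-31693 + u)/(32610 - 41892) = (-31693 + (13650 - 420*sqrt(5)))/(32610 - 41892) = (-18043 - 420*sqrt(5))/(-9282) = (-18043 - 420*sqrt(5))*(-1/9282) = 18043/9282 + 10*sqrt(5)/221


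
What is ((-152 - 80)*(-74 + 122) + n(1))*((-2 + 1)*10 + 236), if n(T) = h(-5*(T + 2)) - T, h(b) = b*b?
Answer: -2466112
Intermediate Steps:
h(b) = b**2
n(T) = (-10 - 5*T)**2 - T (n(T) = (-5*(T + 2))**2 - T = (-5*(2 + T))**2 - T = (-10 - 5*T)**2 - T)
((-152 - 80)*(-74 + 122) + n(1))*((-2 + 1)*10 + 236) = ((-152 - 80)*(-74 + 122) + (-1*1 + 25*(2 + 1)**2))*((-2 + 1)*10 + 236) = (-232*48 + (-1 + 25*3**2))*(-1*10 + 236) = (-11136 + (-1 + 25*9))*(-10 + 236) = (-11136 + (-1 + 225))*226 = (-11136 + 224)*226 = -10912*226 = -2466112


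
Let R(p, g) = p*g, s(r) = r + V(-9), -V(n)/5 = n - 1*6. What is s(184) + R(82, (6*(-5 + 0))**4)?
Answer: 66420259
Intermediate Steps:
V(n) = 30 - 5*n (V(n) = -5*(n - 1*6) = -5*(n - 6) = -5*(-6 + n) = 30 - 5*n)
s(r) = 75 + r (s(r) = r + (30 - 5*(-9)) = r + (30 + 45) = r + 75 = 75 + r)
R(p, g) = g*p
s(184) + R(82, (6*(-5 + 0))**4) = (75 + 184) + (6*(-5 + 0))**4*82 = 259 + (6*(-5))**4*82 = 259 + (-30)**4*82 = 259 + 810000*82 = 259 + 66420000 = 66420259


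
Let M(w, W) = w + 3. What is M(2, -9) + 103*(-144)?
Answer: -14827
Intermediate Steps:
M(w, W) = 3 + w
M(2, -9) + 103*(-144) = (3 + 2) + 103*(-144) = 5 - 14832 = -14827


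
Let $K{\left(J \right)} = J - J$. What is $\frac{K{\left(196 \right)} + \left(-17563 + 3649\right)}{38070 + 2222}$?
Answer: $- \frac{6957}{20146} \approx -0.34533$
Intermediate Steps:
$K{\left(J \right)} = 0$
$\frac{K{\left(196 \right)} + \left(-17563 + 3649\right)}{38070 + 2222} = \frac{0 + \left(-17563 + 3649\right)}{38070 + 2222} = \frac{0 - 13914}{40292} = \left(-13914\right) \frac{1}{40292} = - \frac{6957}{20146}$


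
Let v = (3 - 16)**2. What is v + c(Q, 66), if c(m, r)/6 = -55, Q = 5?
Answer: -161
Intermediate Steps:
c(m, r) = -330 (c(m, r) = 6*(-55) = -330)
v = 169 (v = (-13)**2 = 169)
v + c(Q, 66) = 169 - 330 = -161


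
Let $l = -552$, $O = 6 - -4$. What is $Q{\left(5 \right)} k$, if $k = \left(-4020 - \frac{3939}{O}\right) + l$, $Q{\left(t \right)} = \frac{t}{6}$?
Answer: $- \frac{16553}{4} \approx -4138.3$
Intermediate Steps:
$O = 10$ ($O = 6 + 4 = 10$)
$Q{\left(t \right)} = \frac{t}{6}$ ($Q{\left(t \right)} = t \frac{1}{6} = \frac{t}{6}$)
$k = - \frac{49659}{10}$ ($k = \left(-4020 - \frac{3939}{10}\right) - 552 = - \frac{44139}{10} - 552 = - \frac{49659}{10} \approx -4965.9$)
$Q{\left(5 \right)} k = \frac{1}{6} \cdot 5 \left(- \frac{49659}{10}\right) = \frac{5}{6} \left(- \frac{49659}{10}\right) = - \frac{16553}{4}$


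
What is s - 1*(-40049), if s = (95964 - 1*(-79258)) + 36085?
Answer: 251356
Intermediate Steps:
s = 211307 (s = (95964 + 79258) + 36085 = 175222 + 36085 = 211307)
s - 1*(-40049) = 211307 - 1*(-40049) = 211307 + 40049 = 251356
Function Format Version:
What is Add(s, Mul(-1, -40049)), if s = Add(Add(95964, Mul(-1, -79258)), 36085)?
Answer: 251356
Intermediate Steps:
s = 211307 (s = Add(Add(95964, 79258), 36085) = Add(175222, 36085) = 211307)
Add(s, Mul(-1, -40049)) = Add(211307, Mul(-1, -40049)) = Add(211307, 40049) = 251356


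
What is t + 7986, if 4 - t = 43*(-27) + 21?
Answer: 9130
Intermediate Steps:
t = 1144 (t = 4 - (43*(-27) + 21) = 4 - (-1161 + 21) = 4 - 1*(-1140) = 4 + 1140 = 1144)
t + 7986 = 1144 + 7986 = 9130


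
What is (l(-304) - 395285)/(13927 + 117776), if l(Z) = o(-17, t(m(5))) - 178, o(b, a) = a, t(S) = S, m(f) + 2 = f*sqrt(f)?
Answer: -395465/131703 + 5*sqrt(5)/131703 ≈ -3.0026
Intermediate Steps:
m(f) = -2 + f**(3/2) (m(f) = -2 + f*sqrt(f) = -2 + f**(3/2))
l(Z) = -180 + 5*sqrt(5) (l(Z) = (-2 + 5**(3/2)) - 178 = (-2 + 5*sqrt(5)) - 178 = -180 + 5*sqrt(5))
(l(-304) - 395285)/(13927 + 117776) = ((-180 + 5*sqrt(5)) - 395285)/(13927 + 117776) = (-395465 + 5*sqrt(5))/131703 = (-395465 + 5*sqrt(5))*(1/131703) = -395465/131703 + 5*sqrt(5)/131703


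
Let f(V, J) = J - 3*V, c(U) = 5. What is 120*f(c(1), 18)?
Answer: 360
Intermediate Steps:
120*f(c(1), 18) = 120*(18 - 3*5) = 120*(18 - 15) = 120*3 = 360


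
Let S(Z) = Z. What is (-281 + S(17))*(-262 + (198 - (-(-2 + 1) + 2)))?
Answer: 17688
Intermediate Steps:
(-281 + S(17))*(-262 + (198 - (-(-2 + 1) + 2))) = (-281 + 17)*(-262 + (198 - (-(-2 + 1) + 2))) = -264*(-262 + (198 - (-1*(-1) + 2))) = -264*(-262 + (198 - (1 + 2))) = -264*(-262 + (198 - 1*3)) = -264*(-262 + (198 - 3)) = -264*(-262 + 195) = -264*(-67) = 17688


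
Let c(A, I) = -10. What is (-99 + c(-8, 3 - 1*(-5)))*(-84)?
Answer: 9156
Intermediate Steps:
(-99 + c(-8, 3 - 1*(-5)))*(-84) = (-99 - 10)*(-84) = -109*(-84) = 9156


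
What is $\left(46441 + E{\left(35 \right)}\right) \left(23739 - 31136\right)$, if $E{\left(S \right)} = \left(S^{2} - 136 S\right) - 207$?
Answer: $-315844503$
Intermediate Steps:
$E{\left(S \right)} = -207 + S^{2} - 136 S$
$\left(46441 + E{\left(35 \right)}\right) \left(23739 - 31136\right) = \left(46441 - \left(4967 - 1225\right)\right) \left(23739 - 31136\right) = \left(46441 - 3742\right) \left(-7397\right) = 42699 \left(-7397\right) = -315844503$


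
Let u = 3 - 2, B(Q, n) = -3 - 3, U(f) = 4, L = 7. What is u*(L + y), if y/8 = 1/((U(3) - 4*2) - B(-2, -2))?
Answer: 11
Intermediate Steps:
B(Q, n) = -6
u = 1
y = 4 (y = 8/((4 - 4*2) - 1*(-6)) = 8/((4 - 8) + 6) = 8/(-4 + 6) = 8/2 = 8*(1/2) = 4)
u*(L + y) = 1*(7 + 4) = 1*11 = 11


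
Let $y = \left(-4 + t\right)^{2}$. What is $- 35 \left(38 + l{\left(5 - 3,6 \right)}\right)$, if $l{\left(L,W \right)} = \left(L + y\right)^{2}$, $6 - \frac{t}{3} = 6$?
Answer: $-12670$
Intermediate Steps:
$t = 0$ ($t = 18 - 18 = 0$)
$y = 16$ ($y = \left(-4 + 0\right)^{2} = \left(-4\right)^{2} = 16$)
$l{\left(L,W \right)} = \left(16 + L\right)^{2}$ ($l{\left(L,W \right)} = \left(L + 16\right)^{2} = \left(16 + L\right)^{2}$)
$- 35 \left(38 + l{\left(5 - 3,6 \right)}\right) = - 35 \left(38 + \left(16 + \left(5 - 3\right)\right)^{2}\right) = - 35 \left(38 + \left(16 + 2\right)^{2}\right) = - 35 \left(38 + 18^{2}\right) = - 35 \left(38 + 324\right) = \left(-35\right) 362 = -12670$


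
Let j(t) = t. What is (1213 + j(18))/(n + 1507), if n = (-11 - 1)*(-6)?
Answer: 1231/1579 ≈ 0.77961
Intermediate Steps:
n = 72 (n = -12*(-6) = 72)
(1213 + j(18))/(n + 1507) = (1213 + 18)/(72 + 1507) = 1231/1579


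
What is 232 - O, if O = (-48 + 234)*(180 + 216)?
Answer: -73424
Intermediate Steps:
O = 73656 (O = 186*396 = 73656)
232 - O = 232 - 1*73656 = 232 - 73656 = -73424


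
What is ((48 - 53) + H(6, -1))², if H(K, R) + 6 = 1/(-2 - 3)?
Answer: 3136/25 ≈ 125.44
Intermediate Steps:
H(K, R) = -31/5 (H(K, R) = -6 + 1/(-2 - 3) = -6 + 1/(-5) = -6 - ⅕ = -31/5)
((48 - 53) + H(6, -1))² = ((48 - 53) - 31/5)² = (-5 - 31/5)² = (-56/5)² = 3136/25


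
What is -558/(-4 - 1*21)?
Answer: 558/25 ≈ 22.320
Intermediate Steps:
-558/(-4 - 1*21) = -558/(-4 - 21) = -558/(-25) = -558*(-1/25) = 558/25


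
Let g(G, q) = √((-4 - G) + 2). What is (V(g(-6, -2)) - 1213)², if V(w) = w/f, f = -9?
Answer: 119224561/81 ≈ 1.4719e+6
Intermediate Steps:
g(G, q) = √(-2 - G)
V(w) = -w/9 (V(w) = w/(-9) = w*(-⅑) = -w/9)
(V(g(-6, -2)) - 1213)² = (-√(-2 - 1*(-6))/9 - 1213)² = (-√(-2 + 6)/9 - 1213)² = (-√4/9 - 1213)² = (-⅑*2 - 1213)² = (-2/9 - 1213)² = (-10919/9)² = 119224561/81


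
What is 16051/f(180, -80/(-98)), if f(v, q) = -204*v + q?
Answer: -786499/1799240 ≈ -0.43713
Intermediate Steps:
f(v, q) = q - 204*v
16051/f(180, -80/(-98)) = 16051/(-80/(-98) - 204*180) = 16051/(-80*(-1/98) - 36720) = 16051/(40/49 - 36720) = 16051/(-1799240/49) = 16051*(-49/1799240) = -786499/1799240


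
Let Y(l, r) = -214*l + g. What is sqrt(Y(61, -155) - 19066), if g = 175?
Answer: I*sqrt(31945) ≈ 178.73*I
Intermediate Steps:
Y(l, r) = 175 - 214*l (Y(l, r) = -214*l + 175 = 175 - 214*l)
sqrt(Y(61, -155) - 19066) = sqrt((175 - 214*61) - 19066) = sqrt((175 - 13054) - 19066) = sqrt(-12879 - 19066) = sqrt(-31945) = I*sqrt(31945)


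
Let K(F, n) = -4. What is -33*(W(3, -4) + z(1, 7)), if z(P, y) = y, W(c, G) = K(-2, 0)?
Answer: -99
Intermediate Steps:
W(c, G) = -4
-33*(W(3, -4) + z(1, 7)) = -33*(-4 + 7) = -33*3 = -99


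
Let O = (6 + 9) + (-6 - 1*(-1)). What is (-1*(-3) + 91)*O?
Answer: 940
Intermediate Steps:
O = 10 (O = 15 + (-6 + 1) = 15 - 5 = 10)
(-1*(-3) + 91)*O = (-1*(-3) + 91)*10 = (3 + 91)*10 = 94*10 = 940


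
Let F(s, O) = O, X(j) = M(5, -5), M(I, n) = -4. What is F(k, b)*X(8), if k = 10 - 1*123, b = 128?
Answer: -512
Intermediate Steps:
X(j) = -4
k = -113 (k = 10 - 123 = -113)
F(k, b)*X(8) = 128*(-4) = -512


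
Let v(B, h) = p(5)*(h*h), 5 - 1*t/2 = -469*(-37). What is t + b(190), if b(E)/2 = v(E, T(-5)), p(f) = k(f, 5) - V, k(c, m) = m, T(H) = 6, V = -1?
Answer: -34264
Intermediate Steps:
t = -34696 (t = 10 - (-938)*(-37) = 10 - 2*17353 = 10 - 34706 = -34696)
p(f) = 6 (p(f) = 5 - 1*(-1) = 5 + 1 = 6)
v(B, h) = 6*h² (v(B, h) = 6*(h*h) = 6*h²)
b(E) = 432 (b(E) = 2*(6*6²) = 2*(6*36) = 2*216 = 432)
t + b(190) = -34696 + 432 = -34264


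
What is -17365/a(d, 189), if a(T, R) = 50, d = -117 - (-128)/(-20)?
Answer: -3473/10 ≈ -347.30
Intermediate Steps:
d = -617/5 (d = -117 - (-128)*(-1)/20 = -117 - 1*32/5 = -117 - 32/5 = -617/5 ≈ -123.40)
-17365/a(d, 189) = -17365/50 = -17365*1/50 = -3473/10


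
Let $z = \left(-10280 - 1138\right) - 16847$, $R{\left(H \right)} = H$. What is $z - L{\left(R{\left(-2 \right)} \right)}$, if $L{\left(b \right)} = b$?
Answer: $-28263$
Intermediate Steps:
$z = -28265$ ($z = -11418 - 16847 = -28265$)
$z - L{\left(R{\left(-2 \right)} \right)} = -28265 - -2 = -28265 + 2 = -28263$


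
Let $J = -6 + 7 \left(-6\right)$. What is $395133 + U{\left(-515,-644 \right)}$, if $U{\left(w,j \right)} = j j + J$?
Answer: $809821$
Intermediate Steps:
$J = -48$ ($J = -6 - 42 = -48$)
$U{\left(w,j \right)} = -48 + j^{2}$ ($U{\left(w,j \right)} = j j - 48 = j^{2} - 48 = -48 + j^{2}$)
$395133 + U{\left(-515,-644 \right)} = 395133 - \left(48 - \left(-644\right)^{2}\right) = 395133 + \left(-48 + 414736\right) = 395133 + 414688 = 809821$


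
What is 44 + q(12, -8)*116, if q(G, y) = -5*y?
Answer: 4684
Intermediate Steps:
44 + q(12, -8)*116 = 44 - 5*(-8)*116 = 44 + 40*116 = 44 + 4640 = 4684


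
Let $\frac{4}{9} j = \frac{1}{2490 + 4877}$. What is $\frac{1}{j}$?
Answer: $\frac{29468}{9} \approx 3274.2$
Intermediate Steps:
$j = \frac{9}{29468}$ ($j = \frac{9}{4 \left(2490 + 4877\right)} = \frac{9}{4 \cdot 7367} = \frac{9}{4} \cdot \frac{1}{7367} = \frac{9}{29468} \approx 0.00030542$)
$\frac{1}{j} = \frac{1}{\frac{9}{29468}} = \frac{29468}{9}$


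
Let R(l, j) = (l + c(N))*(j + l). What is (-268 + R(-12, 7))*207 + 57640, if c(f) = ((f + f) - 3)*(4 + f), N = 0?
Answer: 27004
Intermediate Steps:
c(f) = (-3 + 2*f)*(4 + f) (c(f) = (2*f - 3)*(4 + f) = (-3 + 2*f)*(4 + f))
R(l, j) = (-12 + l)*(j + l) (R(l, j) = (l + (-12 + 2*0² + 5*0))*(j + l) = (l + (-12 + 2*0 + 0))*(j + l) = (l + (-12 + 0 + 0))*(j + l) = (l - 12)*(j + l) = (-12 + l)*(j + l))
(-268 + R(-12, 7))*207 + 57640 = (-268 + ((-12)² - 12*7 - 12*(-12) + 7*(-12)))*207 + 57640 = (-268 + (144 - 84 + 144 - 84))*207 + 57640 = (-268 + 120)*207 + 57640 = -148*207 + 57640 = -30636 + 57640 = 27004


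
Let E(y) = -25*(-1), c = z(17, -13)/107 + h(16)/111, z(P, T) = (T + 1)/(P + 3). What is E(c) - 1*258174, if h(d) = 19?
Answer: -258149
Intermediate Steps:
z(P, T) = (1 + T)/(3 + P)
c = 9832/59385 (c = ((1 - 13)/(3 + 17))/107 + 19/111 = (-12/20)*(1/107) + 19*(1/111) = ((1/20)*(-12))*(1/107) + 19/111 = -3/5*1/107 + 19/111 = -3/535 + 19/111 = 9832/59385 ≈ 0.16556)
E(y) = 25
E(c) - 1*258174 = 25 - 1*258174 = 25 - 258174 = -258149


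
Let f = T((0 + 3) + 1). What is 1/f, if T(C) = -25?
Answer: -1/25 ≈ -0.040000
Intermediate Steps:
f = -25
1/f = 1/(-25) = -1/25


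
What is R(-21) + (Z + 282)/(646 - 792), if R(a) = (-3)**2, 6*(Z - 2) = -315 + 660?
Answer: 1945/292 ≈ 6.6610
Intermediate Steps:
Z = 119/2 (Z = 2 + (-315 + 660)/6 = 2 + (1/6)*345 = 2 + 115/2 = 119/2 ≈ 59.500)
R(a) = 9
R(-21) + (Z + 282)/(646 - 792) = 9 + (119/2 + 282)/(646 - 792) = 9 + (683/2)/(-146) = 9 + (683/2)*(-1/146) = 9 - 683/292 = 1945/292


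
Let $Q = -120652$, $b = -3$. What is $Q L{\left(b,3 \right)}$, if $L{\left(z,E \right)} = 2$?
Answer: $-241304$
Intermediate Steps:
$Q L{\left(b,3 \right)} = \left(-120652\right) 2 = -241304$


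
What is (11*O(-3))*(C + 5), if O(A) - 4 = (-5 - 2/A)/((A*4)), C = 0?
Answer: 8635/36 ≈ 239.86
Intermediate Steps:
O(A) = 4 + (-5 - 2/A)/(4*A) (O(A) = 4 + (-5 - 2/A)/((A*4)) = 4 + (-5 - 2/A)/((4*A)) = 4 + (-5 - 2/A)*(1/(4*A)) = 4 + (-5 - 2/A)/(4*A))
(11*O(-3))*(C + 5) = (11*(4 - 5/4/(-3) - 1/2/(-3)**2))*(0 + 5) = (11*(4 - 5/4*(-1/3) - 1/2*1/9))*5 = (11*(4 + 5/12 - 1/18))*5 = (11*(157/36))*5 = (1727/36)*5 = 8635/36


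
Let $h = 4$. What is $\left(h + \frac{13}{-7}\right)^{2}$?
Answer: $\frac{225}{49} \approx 4.5918$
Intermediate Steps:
$\left(h + \frac{13}{-7}\right)^{2} = \left(4 + \frac{13}{-7}\right)^{2} = \left(4 + 13 \left(- \frac{1}{7}\right)\right)^{2} = \left(4 - \frac{13}{7}\right)^{2} = \left(\frac{15}{7}\right)^{2} = \frac{225}{49}$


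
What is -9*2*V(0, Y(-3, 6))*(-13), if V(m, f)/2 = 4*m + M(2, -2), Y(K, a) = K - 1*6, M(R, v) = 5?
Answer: 2340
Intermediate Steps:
Y(K, a) = -6 + K (Y(K, a) = K - 6 = -6 + K)
V(m, f) = 10 + 8*m (V(m, f) = 2*(4*m + 5) = 2*(5 + 4*m) = 10 + 8*m)
-9*2*V(0, Y(-3, 6))*(-13) = -9*2*(10 + 8*0)*(-13) = -9*2*(10 + 0)*(-13) = -9*2*10*(-13) = -180*(-13) = -9*(-260) = 2340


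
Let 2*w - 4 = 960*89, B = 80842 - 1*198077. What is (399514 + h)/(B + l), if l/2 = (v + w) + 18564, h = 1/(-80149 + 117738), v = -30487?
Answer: -15017331747/2091339193 ≈ -7.1807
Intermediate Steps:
B = -117235 (B = 80842 - 198077 = -117235)
h = 1/37589 ≈ 2.6604e-5
w = 42722 (w = 2 + (960*89)/2 = 2 + (1/2)*85440 = 2 + 42720 = 42722)
l = 61598 (l = 2*((-30487 + 42722) + 18564) = 2*(12235 + 18564) = 2*30799 = 61598)
(399514 + h)/(B + l) = (399514 + 1/37589)/(-117235 + 61598) = (15017331747/37589)/(-55637) = (15017331747/37589)*(-1/55637) = -15017331747/2091339193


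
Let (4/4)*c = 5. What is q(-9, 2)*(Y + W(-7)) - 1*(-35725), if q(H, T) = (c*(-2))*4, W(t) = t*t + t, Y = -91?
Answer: 37685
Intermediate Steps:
c = 5
W(t) = t + t**2 (W(t) = t**2 + t = t + t**2)
q(H, T) = -40 (q(H, T) = (5*(-2))*4 = -10*4 = -40)
q(-9, 2)*(Y + W(-7)) - 1*(-35725) = -40*(-91 - 7*(1 - 7)) - 1*(-35725) = -40*(-91 - 7*(-6)) + 35725 = -40*(-91 + 42) + 35725 = -40*(-49) + 35725 = 1960 + 35725 = 37685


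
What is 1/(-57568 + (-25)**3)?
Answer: -1/73193 ≈ -1.3663e-5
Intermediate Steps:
1/(-57568 + (-25)**3) = 1/(-57568 - 15625) = 1/(-73193) = -1/73193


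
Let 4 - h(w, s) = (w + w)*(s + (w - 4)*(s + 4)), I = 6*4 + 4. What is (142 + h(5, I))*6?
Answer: -2724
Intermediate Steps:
I = 28 (I = 24 + 4 = 28)
h(w, s) = 4 - 2*w*(s + (-4 + w)*(4 + s)) (h(w, s) = 4 - (w + w)*(s + (w - 4)*(s + 4)) = 4 - 2*w*(s + (-4 + w)*(4 + s)))
(142 + h(5, I))*6 = (142 + (4 - 8*5² + 32*5 - 2*28*5² + 6*28*5))*6 = (142 + (4 - 8*25 + 160 - 2*28*25 + 840))*6 = (142 + (4 - 200 + 160 - 1400 + 840))*6 = (142 - 596)*6 = -454*6 = -2724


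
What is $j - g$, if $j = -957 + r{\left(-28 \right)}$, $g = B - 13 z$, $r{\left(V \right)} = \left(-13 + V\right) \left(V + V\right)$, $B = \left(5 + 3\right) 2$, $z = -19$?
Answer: $1076$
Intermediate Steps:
$B = 16$ ($B = 8 \cdot 2 = 16$)
$r{\left(V \right)} = 2 V \left(-13 + V\right)$ ($r{\left(V \right)} = \left(-13 + V\right) 2 V = 2 V \left(-13 + V\right)$)
$g = 263$ ($g = 16 - -247 = 16 + 247 = 263$)
$j = 1339$ ($j = -957 + 2 \left(-28\right) \left(-13 - 28\right) = -957 + 2 \left(-28\right) \left(-41\right) = -957 + 2296 = 1339$)
$j - g = 1339 - 263 = 1076$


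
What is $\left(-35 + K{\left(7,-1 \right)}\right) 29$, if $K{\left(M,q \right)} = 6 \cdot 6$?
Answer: $29$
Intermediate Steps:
$K{\left(M,q \right)} = 36$
$\left(-35 + K{\left(7,-1 \right)}\right) 29 = \left(-35 + 36\right) 29 = 1 \cdot 29 = 29$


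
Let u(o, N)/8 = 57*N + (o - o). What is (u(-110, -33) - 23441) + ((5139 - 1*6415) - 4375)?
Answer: -44140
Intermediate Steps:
u(o, N) = 456*N (u(o, N) = 8*(57*N + (o - o)) = 8*(57*N + 0) = 8*(57*N) = 456*N)
(u(-110, -33) - 23441) + ((5139 - 1*6415) - 4375) = (456*(-33) - 23441) + ((5139 - 1*6415) - 4375) = (-15048 - 23441) + ((5139 - 6415) - 4375) = -38489 + (-1276 - 4375) = -38489 - 5651 = -44140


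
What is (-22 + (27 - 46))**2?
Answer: 1681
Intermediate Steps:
(-22 + (27 - 46))**2 = (-22 - 19)**2 = (-41)**2 = 1681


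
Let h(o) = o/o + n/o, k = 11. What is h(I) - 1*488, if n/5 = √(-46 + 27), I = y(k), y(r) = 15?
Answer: -487 + I*√19/3 ≈ -487.0 + 1.453*I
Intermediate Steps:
I = 15
n = 5*I*√19 (n = 5*√(-46 + 27) = 5*√(-19) = 5*(I*√19) = 5*I*√19 ≈ 21.794*I)
h(o) = 1 + 5*I*√19/o (h(o) = o/o + (5*I*√19)/o = 1 + 5*I*√19/o)
h(I) - 1*488 = (15 + 5*I*√19)/15 - 1*488 = (15 + 5*I*√19)/15 - 488 = (1 + I*√19/3) - 488 = -487 + I*√19/3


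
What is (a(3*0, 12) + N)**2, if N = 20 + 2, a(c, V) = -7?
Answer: 225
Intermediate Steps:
N = 22
(a(3*0, 12) + N)**2 = (-7 + 22)**2 = 15**2 = 225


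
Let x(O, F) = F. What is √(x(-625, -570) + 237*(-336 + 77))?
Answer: I*√61953 ≈ 248.9*I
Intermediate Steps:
√(x(-625, -570) + 237*(-336 + 77)) = √(-570 + 237*(-336 + 77)) = √(-570 + 237*(-259)) = √(-570 - 61383) = √(-61953) = I*√61953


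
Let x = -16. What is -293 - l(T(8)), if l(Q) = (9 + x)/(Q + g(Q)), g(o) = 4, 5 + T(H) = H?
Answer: -292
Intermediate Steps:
T(H) = -5 + H
l(Q) = -7/(4 + Q) (l(Q) = (9 - 16)/(Q + 4) = -7/(4 + Q))
-293 - l(T(8)) = -293 - (-7)/(4 + (-5 + 8)) = -293 - (-7)/(4 + 3) = -293 - (-7)/7 = -293 - 1*(-1) = -293 + 1 = -292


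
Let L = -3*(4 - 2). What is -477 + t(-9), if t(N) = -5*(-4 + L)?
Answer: -427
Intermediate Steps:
L = -6 (L = -3*2 = -6)
t(N) = 50 (t(N) = -5*(-4 - 6) = -5*(-10) = 50)
-477 + t(-9) = -477 + 50 = -427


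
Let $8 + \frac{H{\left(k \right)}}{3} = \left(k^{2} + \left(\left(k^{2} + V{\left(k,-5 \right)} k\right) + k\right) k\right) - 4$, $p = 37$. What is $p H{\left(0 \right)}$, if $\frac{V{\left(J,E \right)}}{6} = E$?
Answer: $-1332$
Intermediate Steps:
$V{\left(J,E \right)} = 6 E$
$H{\left(k \right)} = -36 + 3 k^{2} + 3 k \left(k^{2} - 29 k\right)$ ($H{\left(k \right)} = -24 + 3 \left(\left(k^{2} + \left(\left(k^{2} + 6 \left(-5\right) k\right) + k\right) k\right) - 4\right) = -24 + 3 \left(\left(k^{2} + \left(\left(k^{2} - 30 k\right) + k\right) k\right) - 4\right) = -24 + 3 \left(\left(k^{2} + \left(k^{2} - 29 k\right) k\right) - 4\right) = -24 + 3 \left(\left(k^{2} + k \left(k^{2} - 29 k\right)\right) - 4\right) = -24 + 3 \left(-4 + k^{2} + k \left(k^{2} - 29 k\right)\right) = -24 + \left(-12 + 3 k^{2} + 3 k \left(k^{2} - 29 k\right)\right) = -36 + 3 k^{2} + 3 k \left(k^{2} - 29 k\right)$)
$p H{\left(0 \right)} = 37 \left(-36 - 84 \cdot 0^{2} + 3 \cdot 0^{3}\right) = 37 \left(-36 - 0 + 3 \cdot 0\right) = 37 \left(-36 + 0 + 0\right) = 37 \left(-36\right) = -1332$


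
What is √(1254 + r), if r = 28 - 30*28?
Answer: √442 ≈ 21.024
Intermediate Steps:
r = -812 (r = 28 - 840 = -812)
√(1254 + r) = √(1254 - 812) = √442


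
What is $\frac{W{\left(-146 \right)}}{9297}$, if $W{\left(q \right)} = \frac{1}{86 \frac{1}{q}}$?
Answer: $- \frac{73}{399771} \approx -0.0001826$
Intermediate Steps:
$W{\left(q \right)} = \frac{q}{86}$
$\frac{W{\left(-146 \right)}}{9297} = \frac{\frac{1}{86} \left(-146\right)}{9297} = \left(- \frac{73}{43}\right) \frac{1}{9297} = - \frac{73}{399771}$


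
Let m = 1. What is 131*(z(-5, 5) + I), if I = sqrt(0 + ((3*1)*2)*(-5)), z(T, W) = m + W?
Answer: 786 + 131*I*sqrt(30) ≈ 786.0 + 717.52*I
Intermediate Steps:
z(T, W) = 1 + W
I = I*sqrt(30) (I = sqrt(0 + (3*2)*(-5)) = sqrt(0 + 6*(-5)) = sqrt(0 - 30) = sqrt(-30) = I*sqrt(30) ≈ 5.4772*I)
131*(z(-5, 5) + I) = 131*((1 + 5) + I*sqrt(30)) = 131*(6 + I*sqrt(30)) = 786 + 131*I*sqrt(30)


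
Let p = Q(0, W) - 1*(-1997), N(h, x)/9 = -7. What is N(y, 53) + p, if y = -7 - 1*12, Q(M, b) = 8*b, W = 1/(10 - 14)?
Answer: 1932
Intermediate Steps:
W = -¼ (W = 1/(-4) = -¼ ≈ -0.25000)
y = -19 (y = -7 - 12 = -19)
N(h, x) = -63 (N(h, x) = 9*(-7) = -63)
p = 1995 (p = 8*(-¼) - 1*(-1997) = -2 + 1997 = 1995)
N(y, 53) + p = -63 + 1995 = 1932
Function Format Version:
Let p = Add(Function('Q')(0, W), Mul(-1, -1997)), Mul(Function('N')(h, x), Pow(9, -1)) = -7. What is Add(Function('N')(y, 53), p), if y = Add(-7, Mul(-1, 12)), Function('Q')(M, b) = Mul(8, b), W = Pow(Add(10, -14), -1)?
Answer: 1932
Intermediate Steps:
W = Rational(-1, 4) (W = Pow(-4, -1) = Rational(-1, 4) ≈ -0.25000)
y = -19 (y = Add(-7, -12) = -19)
Function('N')(h, x) = -63 (Function('N')(h, x) = Mul(9, -7) = -63)
p = 1995 (p = Add(Mul(8, Rational(-1, 4)), Mul(-1, -1997)) = Add(-2, 1997) = 1995)
Add(Function('N')(y, 53), p) = Add(-63, 1995) = 1932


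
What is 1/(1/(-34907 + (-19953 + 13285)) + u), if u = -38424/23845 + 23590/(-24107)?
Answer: -4779723215725/12379411449453 ≈ -0.38610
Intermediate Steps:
u = -1488790918/574831415 (u = -38424*1/23845 + 23590*(-1/24107) = -38424/23845 - 23590/24107 = -1488790918/574831415 ≈ -2.5900)
1/(1/(-34907 + (-19953 + 13285)) + u) = 1/(1/(-34907 + (-19953 + 13285)) - 1488790918/574831415) = 1/(1/(-34907 - 6668) - 1488790918/574831415) = 1/(1/(-41575) - 1488790918/574831415) = 1/(-1/41575 - 1488790918/574831415) = 1/(-12379411449453/4779723215725) = -4779723215725/12379411449453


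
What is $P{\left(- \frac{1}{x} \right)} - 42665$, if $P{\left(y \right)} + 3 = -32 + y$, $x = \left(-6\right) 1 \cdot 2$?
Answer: $- \frac{512399}{12} \approx -42700.0$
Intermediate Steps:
$x = -12$ ($x = \left(-6\right) 2 = -12$)
$P{\left(y \right)} = -35 + y$ ($P{\left(y \right)} = -3 + \left(-32 + y\right) = -35 + y$)
$P{\left(- \frac{1}{x} \right)} - 42665 = \left(-35 - \frac{1}{-12}\right) - 42665 = \left(-35 - - \frac{1}{12}\right) - 42665 = \left(-35 + \frac{1}{12}\right) - 42665 = - \frac{419}{12} - 42665 = - \frac{512399}{12}$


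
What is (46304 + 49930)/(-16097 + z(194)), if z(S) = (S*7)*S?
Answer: 96234/247355 ≈ 0.38905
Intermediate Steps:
z(S) = 7*S**2 (z(S) = (7*S)*S = 7*S**2)
(46304 + 49930)/(-16097 + z(194)) = (46304 + 49930)/(-16097 + 7*194**2) = 96234/(-16097 + 7*37636) = 96234/(-16097 + 263452) = 96234/247355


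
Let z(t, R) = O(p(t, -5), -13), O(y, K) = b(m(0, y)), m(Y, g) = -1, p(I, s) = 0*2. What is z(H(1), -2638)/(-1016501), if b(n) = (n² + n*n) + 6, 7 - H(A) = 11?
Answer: -8/1016501 ≈ -7.8701e-6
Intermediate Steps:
p(I, s) = 0
H(A) = -4 (H(A) = 7 - 1*11 = 7 - 11 = -4)
b(n) = 6 + 2*n² (b(n) = (n² + n²) + 6 = 2*n² + 6 = 6 + 2*n²)
O(y, K) = 8 (O(y, K) = 6 + 2*(-1)² = 6 + 2*1 = 6 + 2 = 8)
z(t, R) = 8
z(H(1), -2638)/(-1016501) = 8/(-1016501) = 8*(-1/1016501) = -8/1016501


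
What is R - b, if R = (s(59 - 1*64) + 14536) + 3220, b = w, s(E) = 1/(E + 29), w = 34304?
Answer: -397151/24 ≈ -16548.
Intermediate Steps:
s(E) = 1/(29 + E)
b = 34304
R = 426145/24 (R = (1/(29 + (59 - 1*64)) + 14536) + 3220 = (1/(29 + (59 - 64)) + 14536) + 3220 = (1/(29 - 5) + 14536) + 3220 = (1/24 + 14536) + 3220 = 348865/24 + 3220 = 426145/24 ≈ 17756.)
R - b = 426145/24 - 1*34304 = 426145/24 - 34304 = -397151/24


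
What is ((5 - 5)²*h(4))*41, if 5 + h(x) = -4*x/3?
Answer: 0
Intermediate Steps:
h(x) = -5 - 4*x/3
((5 - 5)²*h(4))*41 = ((5 - 5)²*(-5 - 4/3*4))*41 = (0²*(-5 - 16/3))*41 = (0*(-31/3))*41 = 0*41 = 0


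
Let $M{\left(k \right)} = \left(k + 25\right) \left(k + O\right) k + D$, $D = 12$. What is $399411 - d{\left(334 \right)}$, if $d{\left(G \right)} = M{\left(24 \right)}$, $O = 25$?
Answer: $341775$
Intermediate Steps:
$M{\left(k \right)} = 12 + k \left(25 + k\right)^{2}$ ($M{\left(k \right)} = \left(k + 25\right) \left(k + 25\right) k + 12 = \left(25 + k\right) \left(25 + k\right) k + 12 = \left(25 + k\right)^{2} k + 12 = k \left(25 + k\right)^{2} + 12 = 12 + k \left(25 + k\right)^{2}$)
$d{\left(G \right)} = 57636$ ($d{\left(G \right)} = 12 + 24^{3} + 50 \cdot 24^{2} + 625 \cdot 24 = 12 + 13824 + 50 \cdot 576 + 15000 = 12 + 13824 + 28800 + 15000 = 57636$)
$399411 - d{\left(334 \right)} = 399411 - 57636 = 341775$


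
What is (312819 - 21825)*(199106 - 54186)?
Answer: 42170850480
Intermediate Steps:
(312819 - 21825)*(199106 - 54186) = 290994*144920 = 42170850480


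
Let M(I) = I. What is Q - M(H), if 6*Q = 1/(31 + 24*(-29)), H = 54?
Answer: -215461/3990 ≈ -54.000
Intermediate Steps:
Q = -1/3990 (Q = 1/(6*(31 + 24*(-29))) = 1/(6*(31 - 696)) = (⅙)/(-665) = (⅙)*(-1/665) = -1/3990 ≈ -0.00025063)
Q - M(H) = -1/3990 - 1*54 = -1/3990 - 54 = -215461/3990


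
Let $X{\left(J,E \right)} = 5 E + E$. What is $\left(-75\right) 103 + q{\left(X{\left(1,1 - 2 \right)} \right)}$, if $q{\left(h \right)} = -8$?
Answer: $-7733$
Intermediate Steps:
$X{\left(J,E \right)} = 6 E$
$\left(-75\right) 103 + q{\left(X{\left(1,1 - 2 \right)} \right)} = \left(-75\right) 103 - 8 = -7725 - 8 = -7733$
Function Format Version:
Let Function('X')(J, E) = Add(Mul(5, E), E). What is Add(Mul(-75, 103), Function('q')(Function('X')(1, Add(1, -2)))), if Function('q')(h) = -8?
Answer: -7733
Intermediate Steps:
Function('X')(J, E) = Mul(6, E)
Add(Mul(-75, 103), Function('q')(Function('X')(1, Add(1, -2)))) = Add(Mul(-75, 103), -8) = Add(-7725, -8) = -7733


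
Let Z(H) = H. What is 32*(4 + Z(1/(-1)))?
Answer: 96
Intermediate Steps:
32*(4 + Z(1/(-1))) = 32*(4 + 1/(-1)) = 32*(4 - 1) = 32*3 = 96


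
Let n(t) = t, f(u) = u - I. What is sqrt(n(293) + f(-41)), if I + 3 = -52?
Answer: sqrt(307) ≈ 17.521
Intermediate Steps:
I = -55 (I = -3 - 52 = -55)
f(u) = 55 + u (f(u) = u - 1*(-55) = u + 55 = 55 + u)
sqrt(n(293) + f(-41)) = sqrt(293 + (55 - 41)) = sqrt(293 + 14) = sqrt(307)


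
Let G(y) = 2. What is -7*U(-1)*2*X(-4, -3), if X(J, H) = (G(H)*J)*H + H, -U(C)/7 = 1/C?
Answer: -2058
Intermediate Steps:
U(C) = -7/C
X(J, H) = H + 2*H*J (X(J, H) = (2*J)*H + H = 2*H*J + H = H + 2*H*J)
-7*U(-1)*2*X(-4, -3) = -7*-7/(-1)*2*(-3*(1 + 2*(-4))) = -7*-7*(-1)*2*(-3*(1 - 8)) = -7*7*2*(-3*(-7)) = -98*21 = -7*294 = -2058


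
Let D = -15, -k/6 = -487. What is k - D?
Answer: 2937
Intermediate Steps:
k = 2922 (k = -6*(-487) = 2922)
k - D = 2922 - 1*(-15) = 2922 + 15 = 2937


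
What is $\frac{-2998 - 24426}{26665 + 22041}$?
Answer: $- \frac{13712}{24353} \approx -0.56305$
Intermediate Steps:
$\frac{-2998 - 24426}{26665 + 22041} = - \frac{27424}{48706} = \left(-27424\right) \frac{1}{48706} = - \frac{13712}{24353}$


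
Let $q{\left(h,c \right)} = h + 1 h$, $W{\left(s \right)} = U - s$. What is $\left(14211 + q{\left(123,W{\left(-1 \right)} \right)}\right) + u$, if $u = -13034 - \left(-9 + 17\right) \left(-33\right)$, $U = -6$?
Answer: $1687$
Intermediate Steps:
$W{\left(s \right)} = -6 - s$
$q{\left(h,c \right)} = 2 h$ ($q{\left(h,c \right)} = h + h = 2 h$)
$u = -12770$ ($u = -13034 - 8 \left(-33\right) = -13034 - -264 = -13034 + 264 = -12770$)
$\left(14211 + q{\left(123,W{\left(-1 \right)} \right)}\right) + u = \left(14211 + 2 \cdot 123\right) - 12770 = \left(14211 + 246\right) - 12770 = 14457 - 12770 = 1687$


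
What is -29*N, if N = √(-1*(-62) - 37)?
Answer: -145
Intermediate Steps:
N = 5 (N = √(62 - 37) = √25 = 5)
-29*N = -29*5 = -145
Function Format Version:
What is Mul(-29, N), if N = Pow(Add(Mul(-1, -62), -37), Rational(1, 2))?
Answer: -145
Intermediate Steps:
N = 5 (N = Pow(Add(62, -37), Rational(1, 2)) = Pow(25, Rational(1, 2)) = 5)
Mul(-29, N) = Mul(-29, 5) = -145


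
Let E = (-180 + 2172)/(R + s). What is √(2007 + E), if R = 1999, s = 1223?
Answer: √578934867/537 ≈ 44.806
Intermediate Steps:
E = 332/537 (E = (-180 + 2172)/(1999 + 1223) = 1992/3222 = 1992*(1/3222) = 332/537 ≈ 0.61825)
√(2007 + E) = √(2007 + 332/537) = √(1078091/537) = √578934867/537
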